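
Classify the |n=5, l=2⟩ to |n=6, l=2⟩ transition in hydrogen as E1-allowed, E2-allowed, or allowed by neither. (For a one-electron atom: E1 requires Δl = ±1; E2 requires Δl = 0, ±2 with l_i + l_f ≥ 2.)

Δl = 2 − 2 = +0; l_i + l_f = 4.
E1 (Δl = ±1): not satisfied.
E2 (Δl = 0,±2, l_i+l_f ≥ 2): satisfied.

E2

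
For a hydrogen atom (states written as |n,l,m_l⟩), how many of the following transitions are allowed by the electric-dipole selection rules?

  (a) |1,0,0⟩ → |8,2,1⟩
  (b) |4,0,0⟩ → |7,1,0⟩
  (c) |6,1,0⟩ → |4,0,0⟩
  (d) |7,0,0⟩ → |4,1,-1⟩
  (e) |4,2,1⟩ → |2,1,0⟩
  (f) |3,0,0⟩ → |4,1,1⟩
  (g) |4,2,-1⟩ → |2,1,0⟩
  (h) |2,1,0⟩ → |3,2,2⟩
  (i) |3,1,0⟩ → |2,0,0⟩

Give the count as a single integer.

7

(a) forbidden — Δl = +2 (E1 requires Δl = ±1)
(b) allowed
(c) allowed
(d) allowed
(e) allowed
(f) allowed
(g) allowed
(h) forbidden — Δm_l = +2 (E1 requires Δm_l = 0, ±1)
(i) allowed
Total allowed: 7 of 9.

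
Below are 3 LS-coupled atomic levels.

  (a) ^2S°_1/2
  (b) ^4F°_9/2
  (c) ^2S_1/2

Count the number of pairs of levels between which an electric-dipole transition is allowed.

0

(a)–(b): forbidden (parity, ΔS, ΔL, ΔJ).
(a)–(c): forbidden (ΔL).
(b)–(c): forbidden (ΔS, ΔL, ΔJ).
Allowed pairs: 0 of 3.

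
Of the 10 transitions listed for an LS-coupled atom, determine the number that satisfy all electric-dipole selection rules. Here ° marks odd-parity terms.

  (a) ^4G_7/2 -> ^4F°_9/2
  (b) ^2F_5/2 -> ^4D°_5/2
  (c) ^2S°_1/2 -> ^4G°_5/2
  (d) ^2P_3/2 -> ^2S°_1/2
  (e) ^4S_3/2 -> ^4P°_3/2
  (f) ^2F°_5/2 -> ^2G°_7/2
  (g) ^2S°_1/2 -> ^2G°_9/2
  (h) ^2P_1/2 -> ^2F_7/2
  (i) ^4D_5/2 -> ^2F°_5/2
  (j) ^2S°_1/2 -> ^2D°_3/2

(a) allowed
(b) forbidden (ΔS fails)
(c) forbidden (parity, ΔS, ΔL, ΔJ fail)
(d) allowed
(e) allowed
(f) forbidden (parity fails)
(g) forbidden (parity, ΔL, ΔJ fail)
(h) forbidden (parity, ΔL, ΔJ fail)
(i) forbidden (ΔS fails)
(j) forbidden (parity, ΔL fail)
Total allowed: 3 of 10.

3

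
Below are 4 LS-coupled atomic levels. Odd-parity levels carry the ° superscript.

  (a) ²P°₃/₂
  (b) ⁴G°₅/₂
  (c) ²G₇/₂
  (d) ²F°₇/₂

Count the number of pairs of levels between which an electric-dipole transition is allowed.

1

(a)–(b): forbidden (parity, ΔS, ΔL).
(a)–(c): forbidden (ΔL, ΔJ).
(a)–(d): forbidden (parity, ΔL, ΔJ).
(b)–(c): forbidden (ΔS).
(b)–(d): forbidden (parity, ΔS).
(c)–(d): allowed.
Allowed pairs: 1 of 6.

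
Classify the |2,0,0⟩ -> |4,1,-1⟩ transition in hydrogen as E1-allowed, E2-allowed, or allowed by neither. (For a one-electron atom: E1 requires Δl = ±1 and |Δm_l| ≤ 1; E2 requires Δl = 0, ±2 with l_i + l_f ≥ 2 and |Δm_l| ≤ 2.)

E1

Δl = 1 − 0 = +1; l_i + l_f = 1.
Δm_l = -1.
E1 (Δl = ±1, |Δm_l| ≤ 1): satisfied.
E2 (Δl = 0,±2, l_i+l_f ≥ 2, |Δm_l| ≤ 2): not satisfied.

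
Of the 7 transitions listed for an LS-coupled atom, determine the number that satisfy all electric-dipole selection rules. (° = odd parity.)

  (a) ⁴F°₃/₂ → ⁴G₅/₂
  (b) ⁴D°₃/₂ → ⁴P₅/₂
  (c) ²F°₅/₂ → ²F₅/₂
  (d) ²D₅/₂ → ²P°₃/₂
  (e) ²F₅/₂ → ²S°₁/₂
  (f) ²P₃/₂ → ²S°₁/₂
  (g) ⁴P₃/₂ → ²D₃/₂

(a) allowed
(b) allowed
(c) allowed
(d) allowed
(e) forbidden (ΔL, ΔJ fail)
(f) allowed
(g) forbidden (parity, ΔS fail)
Total allowed: 5 of 7.

5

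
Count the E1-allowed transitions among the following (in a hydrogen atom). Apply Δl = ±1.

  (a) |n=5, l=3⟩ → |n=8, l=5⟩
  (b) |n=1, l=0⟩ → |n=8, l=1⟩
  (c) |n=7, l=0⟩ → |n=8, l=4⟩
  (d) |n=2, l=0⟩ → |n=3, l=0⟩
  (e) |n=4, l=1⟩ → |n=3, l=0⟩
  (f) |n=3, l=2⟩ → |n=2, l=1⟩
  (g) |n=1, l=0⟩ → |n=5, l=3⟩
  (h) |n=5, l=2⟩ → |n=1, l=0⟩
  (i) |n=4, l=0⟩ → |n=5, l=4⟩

3

(a) forbidden — Δl = +2 (E1 requires Δl = ±1)
(b) allowed
(c) forbidden — Δl = +4 (E1 requires Δl = ±1)
(d) forbidden — Δl = +0 (E1 requires Δl = ±1)
(e) allowed
(f) allowed
(g) forbidden — Δl = +3 (E1 requires Δl = ±1)
(h) forbidden — Δl = -2 (E1 requires Δl = ±1)
(i) forbidden — Δl = +4 (E1 requires Δl = ±1)
Total allowed: 3 of 9.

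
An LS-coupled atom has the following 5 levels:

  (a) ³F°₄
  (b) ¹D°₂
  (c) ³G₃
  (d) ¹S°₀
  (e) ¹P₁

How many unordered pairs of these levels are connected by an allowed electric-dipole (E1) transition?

(a)–(b): forbidden (parity, ΔS, ΔJ).
(a)–(c): allowed.
(a)–(d): forbidden (parity, ΔS, ΔL, ΔJ).
(a)–(e): forbidden (ΔS, ΔL, ΔJ).
(b)–(c): forbidden (ΔS, ΔL).
(b)–(d): forbidden (parity, ΔL, ΔJ).
(b)–(e): allowed.
(c)–(d): forbidden (ΔS, ΔL, ΔJ).
(c)–(e): forbidden (parity, ΔS, ΔL, ΔJ).
(d)–(e): allowed.
Allowed pairs: 3 of 10.

3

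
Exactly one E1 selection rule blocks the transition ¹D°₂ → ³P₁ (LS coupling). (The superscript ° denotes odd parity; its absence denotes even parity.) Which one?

the ΔS = 0 rule

Reading off the term symbols: S 0→1, L 2→1, J 2→1, parity odd→even.
Parity must change: odd → even — ok.
ΔS = 0: S: 0 → 1 — fails.
ΔL = 0, ±1 (not L=0↔0): L: 2 → 1, ΔL = -1 — ok.
ΔJ = 0, ±1 (not J=0↔0): J: 2 → 1, ΔJ = -1 — ok.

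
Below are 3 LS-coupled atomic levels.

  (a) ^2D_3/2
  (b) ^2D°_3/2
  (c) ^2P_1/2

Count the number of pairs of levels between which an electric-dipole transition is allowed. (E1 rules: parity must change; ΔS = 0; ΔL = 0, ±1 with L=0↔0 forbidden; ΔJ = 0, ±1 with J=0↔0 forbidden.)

2

(a)–(b): allowed.
(a)–(c): forbidden (parity).
(b)–(c): allowed.
Allowed pairs: 2 of 3.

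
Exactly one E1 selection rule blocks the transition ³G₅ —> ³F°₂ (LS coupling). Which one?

the ΔJ = 0, ±1 rule

Reading off the term symbols: S 1→1, L 4→3, J 5→2, parity even→odd.
Parity must change: even → odd — passes.
ΔS = 0: S: 1 → 1 — passes.
ΔL = 0, ±1 (not L=0↔0): L: 4 → 3, ΔL = -1 — passes.
ΔJ = 0, ±1 (not J=0↔0): J: 5 → 2, ΔJ = -3 — fails.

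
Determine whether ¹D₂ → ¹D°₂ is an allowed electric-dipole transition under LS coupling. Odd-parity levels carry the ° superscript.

allowed

Initial level: S=0, L=2, J=2, parity even. Final level: S=0, L=2, J=2, parity odd.
Parity must change: even → odd — passes.
ΔS = 0: S: 0 → 0 — passes.
ΔL = 0, ±1 (not L=0↔0): L: 2 → 2, ΔL = +0 — passes.
ΔJ = 0, ±1 (not J=0↔0): J: 2 → 2, ΔJ = +0 — passes.
All four E1 rules are satisfied.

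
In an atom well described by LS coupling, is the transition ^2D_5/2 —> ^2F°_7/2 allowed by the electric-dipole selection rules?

allowed

ΔS = 0: S: 1/2 → 1/2 — passes.
ΔJ = 0, ±1 (not J=0↔0): J: 5/2 → 7/2, ΔJ = +1 — passes.
Parity must change: even → odd — passes.
ΔL = 0, ±1 (not L=0↔0): L: 2 → 3, ΔL = +1 — passes.
All four E1 rules are satisfied.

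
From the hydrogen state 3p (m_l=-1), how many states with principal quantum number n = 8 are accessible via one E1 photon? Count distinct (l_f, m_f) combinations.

4

E1 requires Δl = ±1, so l_f ∈ {0, 2}; with 0 ≤ l_f ≤ n_f−1 = 7, the allowed l_f values are {0, 2}.
For l_f = 0: m_f ∈ {m_i−1, m_i, m_i+1} ∩ [−0, 0] = {0} → 1 state.
For l_f = 2: m_f ∈ {m_i−1, m_i, m_i+1} ∩ [−2, 2] = {-2, -1, 0} → 3 states.
Total: 4.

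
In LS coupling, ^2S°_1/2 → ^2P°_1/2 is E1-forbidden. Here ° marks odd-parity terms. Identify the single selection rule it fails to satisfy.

Initial level: S=1/2, L=0, J=1/2, parity odd. Final level: S=1/2, L=1, J=1/2, parity odd.
Parity must change: odd → odd — violated.
ΔS = 0: S: 1/2 → 1/2 — satisfied.
ΔL = 0, ±1 (not L=0↔0): L: 0 → 1, ΔL = +1 — satisfied.
ΔJ = 0, ±1 (not J=0↔0): J: 1/2 → 1/2, ΔJ = +0 — satisfied.

parity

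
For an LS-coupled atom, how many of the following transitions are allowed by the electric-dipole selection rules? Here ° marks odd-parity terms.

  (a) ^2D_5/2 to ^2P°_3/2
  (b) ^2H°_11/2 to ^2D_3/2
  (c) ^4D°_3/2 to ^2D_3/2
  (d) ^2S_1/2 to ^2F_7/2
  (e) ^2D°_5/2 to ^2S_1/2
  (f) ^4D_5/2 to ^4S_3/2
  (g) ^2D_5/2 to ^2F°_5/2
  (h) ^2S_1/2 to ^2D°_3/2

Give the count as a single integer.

(a) allowed
(b) forbidden (ΔL, ΔJ fail)
(c) forbidden (ΔS fails)
(d) forbidden (parity, ΔL, ΔJ fail)
(e) forbidden (ΔL, ΔJ fail)
(f) forbidden (parity, ΔL fail)
(g) allowed
(h) forbidden (ΔL fails)
Total allowed: 2 of 8.

2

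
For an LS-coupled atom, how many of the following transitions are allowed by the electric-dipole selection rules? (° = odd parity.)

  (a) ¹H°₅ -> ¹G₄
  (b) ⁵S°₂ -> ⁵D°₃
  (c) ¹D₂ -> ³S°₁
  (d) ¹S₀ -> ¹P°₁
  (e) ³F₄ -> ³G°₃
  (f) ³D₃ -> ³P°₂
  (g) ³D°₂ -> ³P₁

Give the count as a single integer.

5

(a) allowed
(b) forbidden (parity, ΔL fail)
(c) forbidden (ΔS, ΔL fail)
(d) allowed
(e) allowed
(f) allowed
(g) allowed
Total allowed: 5 of 7.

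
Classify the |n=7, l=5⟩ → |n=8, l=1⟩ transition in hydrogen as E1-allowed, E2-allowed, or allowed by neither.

Δl = 1 − 5 = -4; l_i + l_f = 6.
E1 (Δl = ±1): not satisfied.
E2 (Δl = 0,±2, l_i+l_f ≥ 2): not satisfied.

neither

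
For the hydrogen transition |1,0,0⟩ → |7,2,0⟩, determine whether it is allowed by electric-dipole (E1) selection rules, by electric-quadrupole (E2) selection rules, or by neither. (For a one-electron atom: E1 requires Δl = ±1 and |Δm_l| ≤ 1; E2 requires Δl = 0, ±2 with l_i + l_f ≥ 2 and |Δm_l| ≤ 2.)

Δl = 2 − 0 = +2; l_i + l_f = 2.
Δm_l = +0.
E1 (Δl = ±1, |Δm_l| ≤ 1): not satisfied.
E2 (Δl = 0,±2, l_i+l_f ≥ 2, |Δm_l| ≤ 2): satisfied.

E2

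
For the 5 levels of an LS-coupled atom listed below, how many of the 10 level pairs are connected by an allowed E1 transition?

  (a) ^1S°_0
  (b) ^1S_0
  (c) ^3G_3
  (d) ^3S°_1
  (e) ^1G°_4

(a)–(b): forbidden (ΔL, ΔJ).
(a)–(c): forbidden (ΔS, ΔL, ΔJ).
(a)–(d): forbidden (parity, ΔS, ΔL).
(a)–(e): forbidden (parity, ΔL, ΔJ).
(b)–(c): forbidden (parity, ΔS, ΔL, ΔJ).
(b)–(d): forbidden (ΔS, ΔL).
(b)–(e): forbidden (ΔL, ΔJ).
(c)–(d): forbidden (ΔL, ΔJ).
(c)–(e): forbidden (ΔS).
(d)–(e): forbidden (parity, ΔS, ΔL, ΔJ).
Allowed pairs: 0 of 10.

0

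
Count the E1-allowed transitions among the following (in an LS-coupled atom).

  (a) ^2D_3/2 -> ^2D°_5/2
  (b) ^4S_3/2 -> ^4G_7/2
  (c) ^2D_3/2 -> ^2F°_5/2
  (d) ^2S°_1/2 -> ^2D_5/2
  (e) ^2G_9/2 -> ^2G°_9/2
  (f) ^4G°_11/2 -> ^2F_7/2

(a) allowed
(b) forbidden (parity, ΔL, ΔJ fail)
(c) allowed
(d) forbidden (ΔL, ΔJ fail)
(e) allowed
(f) forbidden (ΔS, ΔJ fail)
Total allowed: 3 of 6.

3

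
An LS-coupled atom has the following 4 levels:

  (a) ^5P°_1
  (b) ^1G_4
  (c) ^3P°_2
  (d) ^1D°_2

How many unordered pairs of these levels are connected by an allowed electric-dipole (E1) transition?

(a)–(b): forbidden (ΔS, ΔL, ΔJ).
(a)–(c): forbidden (parity, ΔS).
(a)–(d): forbidden (parity, ΔS).
(b)–(c): forbidden (ΔS, ΔL, ΔJ).
(b)–(d): forbidden (ΔL, ΔJ).
(c)–(d): forbidden (parity, ΔS).
Allowed pairs: 0 of 6.

0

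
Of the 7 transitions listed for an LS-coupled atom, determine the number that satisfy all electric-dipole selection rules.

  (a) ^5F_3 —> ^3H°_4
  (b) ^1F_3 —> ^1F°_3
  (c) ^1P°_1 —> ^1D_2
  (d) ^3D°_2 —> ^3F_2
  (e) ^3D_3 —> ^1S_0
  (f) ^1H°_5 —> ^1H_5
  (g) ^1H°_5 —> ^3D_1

(a) forbidden (ΔS, ΔL fail)
(b) allowed
(c) allowed
(d) allowed
(e) forbidden (parity, ΔS, ΔL, ΔJ fail)
(f) allowed
(g) forbidden (ΔS, ΔL, ΔJ fail)
Total allowed: 4 of 7.

4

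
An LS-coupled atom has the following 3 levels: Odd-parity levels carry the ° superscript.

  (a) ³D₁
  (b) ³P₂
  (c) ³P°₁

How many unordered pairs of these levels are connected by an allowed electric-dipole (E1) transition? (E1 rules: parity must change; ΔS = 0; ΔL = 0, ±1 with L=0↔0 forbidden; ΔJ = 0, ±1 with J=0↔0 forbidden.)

(a)–(b): forbidden (parity).
(a)–(c): allowed.
(b)–(c): allowed.
Allowed pairs: 2 of 3.

2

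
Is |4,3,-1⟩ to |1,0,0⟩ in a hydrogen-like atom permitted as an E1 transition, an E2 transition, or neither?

neither

Δl = 0 − 3 = -3; l_i + l_f = 3.
Δm_l = +1.
E1 (Δl = ±1, |Δm_l| ≤ 1): not satisfied.
E2 (Δl = 0,±2, l_i+l_f ≥ 2, |Δm_l| ≤ 2): not satisfied.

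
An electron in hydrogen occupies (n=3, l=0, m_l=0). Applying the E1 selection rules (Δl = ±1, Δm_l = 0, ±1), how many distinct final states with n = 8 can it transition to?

3

E1 requires Δl = ±1, so l_f ∈ {-1, 1}; with 0 ≤ l_f ≤ n_f−1 = 7, the allowed l_f values are {1}.
For l_f = 1: m_f ∈ {m_i−1, m_i, m_i+1} ∩ [−1, 1] = {-1, 0, 1} → 3 states.
Total: 3.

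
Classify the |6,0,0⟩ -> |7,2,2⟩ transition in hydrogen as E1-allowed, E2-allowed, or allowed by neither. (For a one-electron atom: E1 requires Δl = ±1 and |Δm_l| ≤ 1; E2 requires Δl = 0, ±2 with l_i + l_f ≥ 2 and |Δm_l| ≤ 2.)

Δl = 2 − 0 = +2; l_i + l_f = 2.
Δm_l = +2.
E1 (Δl = ±1, |Δm_l| ≤ 1): not satisfied.
E2 (Δl = 0,±2, l_i+l_f ≥ 2, |Δm_l| ≤ 2): satisfied.

E2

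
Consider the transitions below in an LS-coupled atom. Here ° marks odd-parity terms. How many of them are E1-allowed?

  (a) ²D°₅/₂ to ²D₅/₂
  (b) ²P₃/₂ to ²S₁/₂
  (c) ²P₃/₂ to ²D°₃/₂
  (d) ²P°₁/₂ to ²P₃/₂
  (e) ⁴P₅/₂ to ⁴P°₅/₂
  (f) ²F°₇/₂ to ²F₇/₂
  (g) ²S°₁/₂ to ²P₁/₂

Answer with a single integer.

(a) allowed
(b) forbidden (parity fails)
(c) allowed
(d) allowed
(e) allowed
(f) allowed
(g) allowed
Total allowed: 6 of 7.

6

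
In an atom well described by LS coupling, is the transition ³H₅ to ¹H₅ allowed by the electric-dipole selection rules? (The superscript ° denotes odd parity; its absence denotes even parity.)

ΔS = 0: S: 1 → 0 — fails.
Parity must change: even → even — fails.
ΔL = 0, ±1 (not L=0↔0): L: 5 → 5, ΔL = +0 — ok.
ΔJ = 0, ±1 (not J=0↔0): J: 5 → 5, ΔJ = +0 — ok.
Rule(s) violated: parity, ΔS.

forbidden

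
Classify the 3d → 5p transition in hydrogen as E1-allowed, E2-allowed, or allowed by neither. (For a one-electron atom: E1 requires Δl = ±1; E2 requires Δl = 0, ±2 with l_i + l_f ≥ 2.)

E1

Δl = 1 − 2 = -1; l_i + l_f = 3.
E1 (Δl = ±1): satisfied.
E2 (Δl = 0,±2, l_i+l_f ≥ 2): not satisfied.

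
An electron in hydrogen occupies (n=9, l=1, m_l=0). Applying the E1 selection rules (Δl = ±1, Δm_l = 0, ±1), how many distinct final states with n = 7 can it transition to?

E1 requires Δl = ±1, so l_f ∈ {0, 2}; with 0 ≤ l_f ≤ n_f−1 = 6, the allowed l_f values are {0, 2}.
For l_f = 0: m_f ∈ {m_i−1, m_i, m_i+1} ∩ [−0, 0] = {0} → 1 state.
For l_f = 2: m_f ∈ {m_i−1, m_i, m_i+1} ∩ [−2, 2] = {-1, 0, 1} → 3 states.
Total: 4.

4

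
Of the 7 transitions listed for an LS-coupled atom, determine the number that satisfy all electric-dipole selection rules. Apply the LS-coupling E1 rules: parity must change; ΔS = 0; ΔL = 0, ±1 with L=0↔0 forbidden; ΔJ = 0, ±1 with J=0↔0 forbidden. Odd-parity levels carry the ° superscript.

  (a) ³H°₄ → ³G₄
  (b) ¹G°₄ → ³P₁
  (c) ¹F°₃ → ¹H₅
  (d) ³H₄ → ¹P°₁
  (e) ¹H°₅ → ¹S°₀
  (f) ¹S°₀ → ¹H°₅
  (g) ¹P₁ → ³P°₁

(a) allowed
(b) forbidden (ΔS, ΔL, ΔJ fail)
(c) forbidden (ΔL, ΔJ fail)
(d) forbidden (ΔS, ΔL, ΔJ fail)
(e) forbidden (parity, ΔL, ΔJ fail)
(f) forbidden (parity, ΔL, ΔJ fail)
(g) forbidden (ΔS fails)
Total allowed: 1 of 7.

1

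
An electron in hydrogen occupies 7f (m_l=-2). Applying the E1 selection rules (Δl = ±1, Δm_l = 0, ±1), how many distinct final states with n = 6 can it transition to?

5

E1 requires Δl = ±1, so l_f ∈ {2, 4}; with 0 ≤ l_f ≤ n_f−1 = 5, the allowed l_f values are {2, 4}.
For l_f = 2: m_f ∈ {m_i−1, m_i, m_i+1} ∩ [−2, 2] = {-2, -1} → 2 states.
For l_f = 4: m_f ∈ {m_i−1, m_i, m_i+1} ∩ [−4, 4] = {-3, -2, -1} → 3 states.
Total: 5.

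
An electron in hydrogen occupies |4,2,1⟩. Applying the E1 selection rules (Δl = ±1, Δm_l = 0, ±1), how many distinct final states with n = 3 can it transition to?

2

E1 requires Δl = ±1, so l_f ∈ {1, 3}; with 0 ≤ l_f ≤ n_f−1 = 2, the allowed l_f values are {1}.
For l_f = 1: m_f ∈ {m_i−1, m_i, m_i+1} ∩ [−1, 1] = {0, 1} → 2 states.
Total: 2.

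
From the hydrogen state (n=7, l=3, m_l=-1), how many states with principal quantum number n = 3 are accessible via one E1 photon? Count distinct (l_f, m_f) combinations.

3

E1 requires Δl = ±1, so l_f ∈ {2, 4}; with 0 ≤ l_f ≤ n_f−1 = 2, the allowed l_f values are {2}.
For l_f = 2: m_f ∈ {m_i−1, m_i, m_i+1} ∩ [−2, 2] = {-2, -1, 0} → 3 states.
Total: 3.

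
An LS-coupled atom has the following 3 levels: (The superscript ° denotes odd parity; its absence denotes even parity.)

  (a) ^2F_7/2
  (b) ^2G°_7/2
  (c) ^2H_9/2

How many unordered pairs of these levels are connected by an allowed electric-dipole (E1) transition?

2

(a)–(b): allowed.
(a)–(c): forbidden (parity, ΔL).
(b)–(c): allowed.
Allowed pairs: 2 of 3.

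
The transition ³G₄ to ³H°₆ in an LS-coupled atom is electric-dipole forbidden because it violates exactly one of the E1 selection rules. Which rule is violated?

Parity must change: even → odd — satisfied.
ΔS = 0: S: 1 → 1 — satisfied.
ΔL = 0, ±1 (not L=0↔0): L: 4 → 5, ΔL = +1 — satisfied.
ΔJ = 0, ±1 (not J=0↔0): J: 4 → 6, ΔJ = +2 — violated.

the ΔJ = 0, ±1 rule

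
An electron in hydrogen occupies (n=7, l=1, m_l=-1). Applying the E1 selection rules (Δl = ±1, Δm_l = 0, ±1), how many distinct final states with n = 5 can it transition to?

E1 requires Δl = ±1, so l_f ∈ {0, 2}; with 0 ≤ l_f ≤ n_f−1 = 4, the allowed l_f values are {0, 2}.
For l_f = 0: m_f ∈ {m_i−1, m_i, m_i+1} ∩ [−0, 0] = {0} → 1 state.
For l_f = 2: m_f ∈ {m_i−1, m_i, m_i+1} ∩ [−2, 2] = {-2, -1, 0} → 3 states.
Total: 4.

4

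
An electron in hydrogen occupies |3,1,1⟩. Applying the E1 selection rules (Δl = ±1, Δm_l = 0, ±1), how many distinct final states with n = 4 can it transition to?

E1 requires Δl = ±1, so l_f ∈ {0, 2}; with 0 ≤ l_f ≤ n_f−1 = 3, the allowed l_f values are {0, 2}.
For l_f = 0: m_f ∈ {m_i−1, m_i, m_i+1} ∩ [−0, 0] = {0} → 1 state.
For l_f = 2: m_f ∈ {m_i−1, m_i, m_i+1} ∩ [−2, 2] = {0, 1, 2} → 3 states.
Total: 4.

4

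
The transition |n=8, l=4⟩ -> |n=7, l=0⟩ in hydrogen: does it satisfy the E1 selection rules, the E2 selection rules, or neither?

Δl = 0 − 4 = -4; l_i + l_f = 4.
E1 (Δl = ±1): not satisfied.
E2 (Δl = 0,±2, l_i+l_f ≥ 2): not satisfied.

neither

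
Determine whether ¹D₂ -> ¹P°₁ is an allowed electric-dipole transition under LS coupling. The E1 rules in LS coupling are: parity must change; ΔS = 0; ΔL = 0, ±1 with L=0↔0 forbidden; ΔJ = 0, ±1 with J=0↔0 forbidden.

Initial level: S=0, L=2, J=2, parity even. Final level: S=0, L=1, J=1, parity odd.
ΔS = 0: S: 0 → 0 — ✓.
Parity must change: even → odd — ✓.
ΔL = 0, ±1 (not L=0↔0): L: 2 → 1, ΔL = -1 — ✓.
ΔJ = 0, ±1 (not J=0↔0): J: 2 → 1, ΔJ = -1 — ✓.
All four E1 rules are satisfied.

allowed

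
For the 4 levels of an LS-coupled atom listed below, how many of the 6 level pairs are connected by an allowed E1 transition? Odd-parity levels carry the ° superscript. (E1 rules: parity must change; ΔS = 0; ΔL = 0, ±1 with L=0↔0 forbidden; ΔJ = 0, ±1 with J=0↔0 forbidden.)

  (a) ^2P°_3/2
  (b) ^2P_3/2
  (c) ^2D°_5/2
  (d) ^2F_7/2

(a)–(b): allowed.
(a)–(c): forbidden (parity).
(a)–(d): forbidden (ΔL, ΔJ).
(b)–(c): allowed.
(b)–(d): forbidden (parity, ΔL, ΔJ).
(c)–(d): allowed.
Allowed pairs: 3 of 6.

3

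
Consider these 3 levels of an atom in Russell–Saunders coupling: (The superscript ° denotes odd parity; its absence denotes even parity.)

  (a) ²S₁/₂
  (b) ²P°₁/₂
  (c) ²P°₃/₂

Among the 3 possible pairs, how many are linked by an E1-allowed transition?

(a)–(b): allowed.
(a)–(c): allowed.
(b)–(c): forbidden (parity).
Allowed pairs: 2 of 3.

2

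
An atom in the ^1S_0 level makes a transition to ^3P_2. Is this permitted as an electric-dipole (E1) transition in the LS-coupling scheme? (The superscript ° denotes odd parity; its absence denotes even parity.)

forbidden

Initial level: S=0, L=0, J=0, parity even. Final level: S=1, L=1, J=2, parity even.
Parity must change: even → even — fails.
ΔS = 0: S: 0 → 1 — fails.
ΔL = 0, ±1 (not L=0↔0): L: 0 → 1, ΔL = +1 — ok.
ΔJ = 0, ±1 (not J=0↔0): J: 0 → 2, ΔJ = +2 — fails.
Rule(s) violated: parity, ΔS, ΔJ.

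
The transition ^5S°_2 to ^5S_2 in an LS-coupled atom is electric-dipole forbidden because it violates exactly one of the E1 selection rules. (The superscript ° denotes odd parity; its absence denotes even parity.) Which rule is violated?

Reading off the term symbols: S 2→2, L 0→0, J 2→2, parity odd→even.
Parity must change: odd → even — ok.
ΔS = 0: S: 2 → 2 — ok.
ΔL = 0, ±1 (not L=0↔0): L: 0 → 0, ΔL = +0 — fails.
ΔJ = 0, ±1 (not J=0↔0): J: 2 → 2, ΔJ = +0 — ok.

the L=0 ↔ L=0 exclusion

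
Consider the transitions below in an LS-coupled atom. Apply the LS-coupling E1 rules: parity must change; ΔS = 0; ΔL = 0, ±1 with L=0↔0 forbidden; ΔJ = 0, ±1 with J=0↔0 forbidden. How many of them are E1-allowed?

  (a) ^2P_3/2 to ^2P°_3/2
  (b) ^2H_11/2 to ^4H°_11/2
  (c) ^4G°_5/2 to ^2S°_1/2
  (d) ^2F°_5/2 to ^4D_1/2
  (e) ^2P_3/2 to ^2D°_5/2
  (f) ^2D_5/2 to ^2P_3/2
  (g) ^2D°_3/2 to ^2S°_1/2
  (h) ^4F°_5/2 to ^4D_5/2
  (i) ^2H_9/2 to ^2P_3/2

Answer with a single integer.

3

(a) allowed
(b) forbidden (ΔS fails)
(c) forbidden (parity, ΔS, ΔL, ΔJ fail)
(d) forbidden (ΔS, ΔJ fail)
(e) allowed
(f) forbidden (parity fails)
(g) forbidden (parity, ΔL fail)
(h) allowed
(i) forbidden (parity, ΔL, ΔJ fail)
Total allowed: 3 of 9.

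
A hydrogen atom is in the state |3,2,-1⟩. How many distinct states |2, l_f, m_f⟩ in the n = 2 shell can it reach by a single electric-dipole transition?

E1 requires Δl = ±1, so l_f ∈ {1, 3}; with 0 ≤ l_f ≤ n_f−1 = 1, the allowed l_f values are {1}.
For l_f = 1: m_f ∈ {m_i−1, m_i, m_i+1} ∩ [−1, 1] = {-1, 0} → 2 states.
Total: 2.

2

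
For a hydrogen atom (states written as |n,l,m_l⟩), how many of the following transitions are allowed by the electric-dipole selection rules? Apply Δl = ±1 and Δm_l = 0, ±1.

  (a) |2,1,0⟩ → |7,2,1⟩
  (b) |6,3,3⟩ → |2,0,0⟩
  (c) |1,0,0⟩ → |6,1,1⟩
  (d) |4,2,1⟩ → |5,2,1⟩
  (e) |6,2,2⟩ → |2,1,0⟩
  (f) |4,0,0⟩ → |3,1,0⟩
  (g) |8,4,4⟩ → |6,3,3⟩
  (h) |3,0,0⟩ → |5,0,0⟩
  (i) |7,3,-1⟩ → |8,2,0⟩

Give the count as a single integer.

(a) allowed
(b) forbidden — Δl = -3 (E1 requires Δl = ±1); Δm_l = -3 (E1 requires Δm_l = 0, ±1)
(c) allowed
(d) forbidden — Δl = +0 (E1 requires Δl = ±1)
(e) forbidden — Δm_l = -2 (E1 requires Δm_l = 0, ±1)
(f) allowed
(g) allowed
(h) forbidden — Δl = +0 (E1 requires Δl = ±1)
(i) allowed
Total allowed: 5 of 9.

5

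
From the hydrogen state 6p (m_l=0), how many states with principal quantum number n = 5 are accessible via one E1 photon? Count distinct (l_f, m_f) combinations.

4

E1 requires Δl = ±1, so l_f ∈ {0, 2}; with 0 ≤ l_f ≤ n_f−1 = 4, the allowed l_f values are {0, 2}.
For l_f = 0: m_f ∈ {m_i−1, m_i, m_i+1} ∩ [−0, 0] = {0} → 1 state.
For l_f = 2: m_f ∈ {m_i−1, m_i, m_i+1} ∩ [−2, 2] = {-1, 0, 1} → 3 states.
Total: 4.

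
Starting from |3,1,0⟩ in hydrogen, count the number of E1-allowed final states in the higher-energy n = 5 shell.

E1 requires Δl = ±1, so l_f ∈ {0, 2}; with 0 ≤ l_f ≤ n_f−1 = 4, the allowed l_f values are {0, 2}.
For l_f = 0: m_f ∈ {m_i−1, m_i, m_i+1} ∩ [−0, 0] = {0} → 1 state.
For l_f = 2: m_f ∈ {m_i−1, m_i, m_i+1} ∩ [−2, 2] = {-1, 0, 1} → 3 states.
Total: 4.

4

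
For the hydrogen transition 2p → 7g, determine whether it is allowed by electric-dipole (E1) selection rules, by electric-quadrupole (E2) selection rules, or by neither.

Δl = 4 − 1 = +3; l_i + l_f = 5.
E1 (Δl = ±1): not satisfied.
E2 (Δl = 0,±2, l_i+l_f ≥ 2): not satisfied.

neither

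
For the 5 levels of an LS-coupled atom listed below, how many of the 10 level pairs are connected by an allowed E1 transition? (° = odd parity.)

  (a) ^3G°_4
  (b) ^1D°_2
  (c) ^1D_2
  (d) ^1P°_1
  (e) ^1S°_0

(a)–(b): forbidden (parity, ΔS, ΔL, ΔJ).
(a)–(c): forbidden (ΔS, ΔL, ΔJ).
(a)–(d): forbidden (parity, ΔS, ΔL, ΔJ).
(a)–(e): forbidden (parity, ΔS, ΔL, ΔJ).
(b)–(c): allowed.
(b)–(d): forbidden (parity).
(b)–(e): forbidden (parity, ΔL, ΔJ).
(c)–(d): allowed.
(c)–(e): forbidden (ΔL, ΔJ).
(d)–(e): forbidden (parity).
Allowed pairs: 2 of 10.

2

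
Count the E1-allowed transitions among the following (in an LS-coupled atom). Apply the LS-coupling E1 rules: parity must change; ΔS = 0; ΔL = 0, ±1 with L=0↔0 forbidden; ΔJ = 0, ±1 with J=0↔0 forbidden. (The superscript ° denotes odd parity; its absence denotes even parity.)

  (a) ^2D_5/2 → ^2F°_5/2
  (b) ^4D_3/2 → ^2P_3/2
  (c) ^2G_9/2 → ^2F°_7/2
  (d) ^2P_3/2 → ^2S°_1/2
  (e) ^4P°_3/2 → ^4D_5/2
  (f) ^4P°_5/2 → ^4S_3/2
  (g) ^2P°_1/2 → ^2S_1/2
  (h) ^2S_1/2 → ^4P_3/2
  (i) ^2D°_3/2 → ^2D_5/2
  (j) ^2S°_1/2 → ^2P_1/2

(a) allowed
(b) forbidden (parity, ΔS fail)
(c) allowed
(d) allowed
(e) allowed
(f) allowed
(g) allowed
(h) forbidden (parity, ΔS fail)
(i) allowed
(j) allowed
Total allowed: 8 of 10.

8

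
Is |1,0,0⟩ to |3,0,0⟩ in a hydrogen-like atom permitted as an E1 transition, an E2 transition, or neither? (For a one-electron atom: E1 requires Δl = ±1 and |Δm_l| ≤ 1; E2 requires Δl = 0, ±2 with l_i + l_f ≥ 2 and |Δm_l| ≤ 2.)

Δl = 0 − 0 = +0; l_i + l_f = 0.
Δm_l = +0.
E1 (Δl = ±1, |Δm_l| ≤ 1): not satisfied.
E2 (Δl = 0,±2, l_i+l_f ≥ 2, |Δm_l| ≤ 2): not satisfied.

neither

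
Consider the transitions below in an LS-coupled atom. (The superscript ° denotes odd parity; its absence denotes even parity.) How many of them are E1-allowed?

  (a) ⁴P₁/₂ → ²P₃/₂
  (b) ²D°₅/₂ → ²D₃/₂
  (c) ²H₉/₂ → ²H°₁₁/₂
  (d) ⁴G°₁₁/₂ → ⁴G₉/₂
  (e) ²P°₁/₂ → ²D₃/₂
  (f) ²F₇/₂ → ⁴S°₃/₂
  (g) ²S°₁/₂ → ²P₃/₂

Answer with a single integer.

5

(a) forbidden (parity, ΔS fail)
(b) allowed
(c) allowed
(d) allowed
(e) allowed
(f) forbidden (ΔS, ΔL, ΔJ fail)
(g) allowed
Total allowed: 5 of 7.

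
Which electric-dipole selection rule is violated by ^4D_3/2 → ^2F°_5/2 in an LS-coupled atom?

the ΔS = 0 rule

ΔL = 0, ±1 (not L=0↔0): L: 2 → 3, ΔL = +1 — ✓.
ΔJ = 0, ±1 (not J=0↔0): J: 3/2 → 5/2, ΔJ = +1 — ✓.
Parity must change: even → odd — ✓.
ΔS = 0: S: 3/2 → 1/2 — ✗.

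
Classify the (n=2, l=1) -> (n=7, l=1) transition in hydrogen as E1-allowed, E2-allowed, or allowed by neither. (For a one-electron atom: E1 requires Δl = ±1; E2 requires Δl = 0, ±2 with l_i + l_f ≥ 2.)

E2

Δl = 1 − 1 = +0; l_i + l_f = 2.
E1 (Δl = ±1): not satisfied.
E2 (Δl = 0,±2, l_i+l_f ≥ 2): satisfied.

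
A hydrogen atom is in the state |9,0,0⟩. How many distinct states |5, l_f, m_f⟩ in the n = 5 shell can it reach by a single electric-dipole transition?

E1 requires Δl = ±1, so l_f ∈ {-1, 1}; with 0 ≤ l_f ≤ n_f−1 = 4, the allowed l_f values are {1}.
For l_f = 1: m_f ∈ {m_i−1, m_i, m_i+1} ∩ [−1, 1] = {-1, 0, 1} → 3 states.
Total: 3.

3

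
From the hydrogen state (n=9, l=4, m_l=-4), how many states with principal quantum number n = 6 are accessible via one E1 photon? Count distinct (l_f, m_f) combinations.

4

E1 requires Δl = ±1, so l_f ∈ {3, 5}; with 0 ≤ l_f ≤ n_f−1 = 5, the allowed l_f values are {3, 5}.
For l_f = 3: m_f ∈ {m_i−1, m_i, m_i+1} ∩ [−3, 3] = {-3} → 1 state.
For l_f = 5: m_f ∈ {m_i−1, m_i, m_i+1} ∩ [−5, 5] = {-5, -4, -3} → 3 states.
Total: 4.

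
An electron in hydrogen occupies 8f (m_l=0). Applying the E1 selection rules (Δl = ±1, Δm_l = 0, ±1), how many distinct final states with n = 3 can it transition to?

3

E1 requires Δl = ±1, so l_f ∈ {2, 4}; with 0 ≤ l_f ≤ n_f−1 = 2, the allowed l_f values are {2}.
For l_f = 2: m_f ∈ {m_i−1, m_i, m_i+1} ∩ [−2, 2] = {-1, 0, 1} → 3 states.
Total: 3.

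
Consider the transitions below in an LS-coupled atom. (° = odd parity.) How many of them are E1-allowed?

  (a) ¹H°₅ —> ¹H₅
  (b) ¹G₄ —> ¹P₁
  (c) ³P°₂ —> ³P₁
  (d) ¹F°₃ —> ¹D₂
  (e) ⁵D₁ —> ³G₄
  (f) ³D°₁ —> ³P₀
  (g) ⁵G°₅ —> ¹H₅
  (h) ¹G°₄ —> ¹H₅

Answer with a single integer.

5

(a) allowed
(b) forbidden (parity, ΔL, ΔJ fail)
(c) allowed
(d) allowed
(e) forbidden (parity, ΔS, ΔL, ΔJ fail)
(f) allowed
(g) forbidden (ΔS fails)
(h) allowed
Total allowed: 5 of 8.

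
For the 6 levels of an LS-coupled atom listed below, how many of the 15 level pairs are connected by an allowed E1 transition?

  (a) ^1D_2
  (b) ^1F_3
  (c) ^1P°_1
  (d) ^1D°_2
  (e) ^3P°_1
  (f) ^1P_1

(a)–(b): forbidden (parity).
(a)–(c): allowed.
(a)–(d): allowed.
(a)–(e): forbidden (ΔS).
(a)–(f): forbidden (parity).
(b)–(c): forbidden (ΔL, ΔJ).
(b)–(d): allowed.
(b)–(e): forbidden (ΔS, ΔL, ΔJ).
(b)–(f): forbidden (parity, ΔL, ΔJ).
(c)–(d): forbidden (parity).
(c)–(e): forbidden (parity, ΔS).
(c)–(f): allowed.
(d)–(e): forbidden (parity, ΔS).
(d)–(f): allowed.
(e)–(f): forbidden (ΔS).
Allowed pairs: 5 of 15.

5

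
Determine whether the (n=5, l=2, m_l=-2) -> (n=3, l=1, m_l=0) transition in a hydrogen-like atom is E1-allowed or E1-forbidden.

Δl = 1 − 2 = -1; the E1 rule Δl = ±1 is passes.
Δm_l = 0 − (-2) = +2. E1 requires Δm_l = 0, ±1: fails.
The transition is electric-dipole forbidden.

forbidden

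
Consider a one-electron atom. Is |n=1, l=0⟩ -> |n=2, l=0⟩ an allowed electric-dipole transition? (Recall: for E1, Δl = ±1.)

l: 0 → 0 (Δl = +0). Δl = ±1 fails.
The transition is electric-dipole forbidden.

forbidden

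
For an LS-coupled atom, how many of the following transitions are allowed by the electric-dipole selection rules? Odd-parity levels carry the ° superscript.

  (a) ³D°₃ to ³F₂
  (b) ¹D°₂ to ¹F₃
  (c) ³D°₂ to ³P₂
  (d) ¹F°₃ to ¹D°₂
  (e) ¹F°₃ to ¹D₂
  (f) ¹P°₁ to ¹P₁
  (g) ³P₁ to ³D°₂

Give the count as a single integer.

(a) allowed
(b) allowed
(c) allowed
(d) forbidden (parity fails)
(e) allowed
(f) allowed
(g) allowed
Total allowed: 6 of 7.

6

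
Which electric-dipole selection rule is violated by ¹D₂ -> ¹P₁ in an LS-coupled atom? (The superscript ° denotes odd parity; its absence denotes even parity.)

parity

Initial level: S=0, L=2, J=2, parity even. Final level: S=0, L=1, J=1, parity even.
Parity must change: even → even — fails.
ΔS = 0: S: 0 → 0 — passes.
ΔL = 0, ±1 (not L=0↔0): L: 2 → 1, ΔL = -1 — passes.
ΔJ = 0, ±1 (not J=0↔0): J: 2 → 1, ΔJ = -1 — passes.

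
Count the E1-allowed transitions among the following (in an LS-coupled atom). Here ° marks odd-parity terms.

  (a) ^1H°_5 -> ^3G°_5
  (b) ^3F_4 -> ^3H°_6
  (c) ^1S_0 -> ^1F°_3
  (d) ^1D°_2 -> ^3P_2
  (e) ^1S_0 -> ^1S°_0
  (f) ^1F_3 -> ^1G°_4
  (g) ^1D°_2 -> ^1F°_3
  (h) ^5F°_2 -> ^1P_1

1

(a) forbidden (parity, ΔS fail)
(b) forbidden (ΔL, ΔJ fail)
(c) forbidden (ΔL, ΔJ fail)
(d) forbidden (ΔS fails)
(e) forbidden (ΔL, ΔJ fail)
(f) allowed
(g) forbidden (parity fails)
(h) forbidden (ΔS, ΔL fail)
Total allowed: 1 of 8.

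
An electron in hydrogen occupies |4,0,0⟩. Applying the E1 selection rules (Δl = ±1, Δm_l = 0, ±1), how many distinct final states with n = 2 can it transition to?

E1 requires Δl = ±1, so l_f ∈ {-1, 1}; with 0 ≤ l_f ≤ n_f−1 = 1, the allowed l_f values are {1}.
For l_f = 1: m_f ∈ {m_i−1, m_i, m_i+1} ∩ [−1, 1] = {-1, 0, 1} → 3 states.
Total: 3.

3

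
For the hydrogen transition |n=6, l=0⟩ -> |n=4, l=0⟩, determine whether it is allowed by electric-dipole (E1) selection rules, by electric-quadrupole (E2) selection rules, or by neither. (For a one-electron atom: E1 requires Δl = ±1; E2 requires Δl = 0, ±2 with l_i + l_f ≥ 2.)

neither

Δl = 0 − 0 = +0; l_i + l_f = 0.
E1 (Δl = ±1): not satisfied.
E2 (Δl = 0,±2, l_i+l_f ≥ 2): not satisfied.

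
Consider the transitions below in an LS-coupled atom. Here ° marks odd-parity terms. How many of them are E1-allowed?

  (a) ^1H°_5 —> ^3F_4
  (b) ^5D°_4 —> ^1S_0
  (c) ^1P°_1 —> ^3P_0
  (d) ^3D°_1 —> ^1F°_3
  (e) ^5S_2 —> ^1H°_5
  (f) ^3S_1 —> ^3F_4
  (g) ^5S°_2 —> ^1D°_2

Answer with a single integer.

(a) forbidden (ΔS, ΔL fail)
(b) forbidden (ΔS, ΔL, ΔJ fail)
(c) forbidden (ΔS fails)
(d) forbidden (parity, ΔS, ΔJ fail)
(e) forbidden (ΔS, ΔL, ΔJ fail)
(f) forbidden (parity, ΔL, ΔJ fail)
(g) forbidden (parity, ΔS, ΔL fail)
Total allowed: 0 of 7.

0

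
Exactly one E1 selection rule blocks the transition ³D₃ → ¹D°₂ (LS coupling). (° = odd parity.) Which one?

ΔS = 0: S: 1 → 0 — ✗.
ΔL = 0, ±1 (not L=0↔0): L: 2 → 2, ΔL = +0 — ✓.
ΔJ = 0, ±1 (not J=0↔0): J: 3 → 2, ΔJ = -1 — ✓.
Parity must change: even → odd — ✓.

the ΔS = 0 rule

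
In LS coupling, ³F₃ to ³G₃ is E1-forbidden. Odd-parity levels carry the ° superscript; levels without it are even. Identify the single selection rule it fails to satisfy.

Parity must change: even → even — fails.
ΔJ = 0, ±1 (not J=0↔0): J: 3 → 3, ΔJ = +0 — passes.
ΔL = 0, ±1 (not L=0↔0): L: 3 → 4, ΔL = +1 — passes.
ΔS = 0: S: 1 → 1 — passes.

parity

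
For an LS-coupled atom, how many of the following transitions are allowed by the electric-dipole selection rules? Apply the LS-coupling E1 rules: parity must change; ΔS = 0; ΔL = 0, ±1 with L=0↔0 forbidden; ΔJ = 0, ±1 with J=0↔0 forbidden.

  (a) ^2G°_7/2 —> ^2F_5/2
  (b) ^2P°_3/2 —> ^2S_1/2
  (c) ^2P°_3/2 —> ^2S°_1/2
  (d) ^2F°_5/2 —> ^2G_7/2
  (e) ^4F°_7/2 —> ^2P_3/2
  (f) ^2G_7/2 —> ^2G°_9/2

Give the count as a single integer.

4

(a) allowed
(b) allowed
(c) forbidden (parity fails)
(d) allowed
(e) forbidden (ΔS, ΔL, ΔJ fail)
(f) allowed
Total allowed: 4 of 6.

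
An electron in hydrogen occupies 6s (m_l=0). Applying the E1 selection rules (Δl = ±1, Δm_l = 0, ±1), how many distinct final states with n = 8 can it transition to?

3

E1 requires Δl = ±1, so l_f ∈ {-1, 1}; with 0 ≤ l_f ≤ n_f−1 = 7, the allowed l_f values are {1}.
For l_f = 1: m_f ∈ {m_i−1, m_i, m_i+1} ∩ [−1, 1] = {-1, 0, 1} → 3 states.
Total: 3.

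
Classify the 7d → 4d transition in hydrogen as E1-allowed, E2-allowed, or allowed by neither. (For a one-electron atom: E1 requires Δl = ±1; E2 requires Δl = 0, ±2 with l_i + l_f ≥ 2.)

Δl = 2 − 2 = +0; l_i + l_f = 4.
E1 (Δl = ±1): not satisfied.
E2 (Δl = 0,±2, l_i+l_f ≥ 2): satisfied.

E2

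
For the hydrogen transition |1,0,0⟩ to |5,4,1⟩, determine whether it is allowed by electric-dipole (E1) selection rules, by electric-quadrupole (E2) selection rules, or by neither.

neither

Δl = 4 − 0 = +4; l_i + l_f = 4.
Δm_l = +1.
E1 (Δl = ±1, |Δm_l| ≤ 1): not satisfied.
E2 (Δl = 0,±2, l_i+l_f ≥ 2, |Δm_l| ≤ 2): not satisfied.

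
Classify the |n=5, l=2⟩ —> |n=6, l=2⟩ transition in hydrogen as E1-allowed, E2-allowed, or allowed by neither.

Δl = 2 − 2 = +0; l_i + l_f = 4.
E1 (Δl = ±1): not satisfied.
E2 (Δl = 0,±2, l_i+l_f ≥ 2): satisfied.

E2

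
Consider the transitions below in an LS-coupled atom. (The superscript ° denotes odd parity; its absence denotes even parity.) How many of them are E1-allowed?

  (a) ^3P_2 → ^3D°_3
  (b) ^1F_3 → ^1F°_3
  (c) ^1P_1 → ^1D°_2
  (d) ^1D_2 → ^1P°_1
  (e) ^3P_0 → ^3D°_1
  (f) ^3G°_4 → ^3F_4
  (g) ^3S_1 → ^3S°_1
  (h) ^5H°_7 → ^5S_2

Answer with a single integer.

(a) allowed
(b) allowed
(c) allowed
(d) allowed
(e) allowed
(f) allowed
(g) forbidden (ΔL fails)
(h) forbidden (ΔL, ΔJ fail)
Total allowed: 6 of 8.

6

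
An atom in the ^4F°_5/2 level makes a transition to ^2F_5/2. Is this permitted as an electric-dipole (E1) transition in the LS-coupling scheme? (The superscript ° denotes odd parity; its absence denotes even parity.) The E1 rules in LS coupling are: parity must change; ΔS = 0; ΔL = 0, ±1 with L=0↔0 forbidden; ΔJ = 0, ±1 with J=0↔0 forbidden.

forbidden

ΔL = 0, ±1 (not L=0↔0): L: 3 → 3, ΔL = +0 — passes.
Parity must change: odd → even — passes.
ΔJ = 0, ±1 (not J=0↔0): J: 5/2 → 5/2, ΔJ = +0 — passes.
ΔS = 0: S: 3/2 → 1/2 — fails.
Rule(s) violated: ΔS.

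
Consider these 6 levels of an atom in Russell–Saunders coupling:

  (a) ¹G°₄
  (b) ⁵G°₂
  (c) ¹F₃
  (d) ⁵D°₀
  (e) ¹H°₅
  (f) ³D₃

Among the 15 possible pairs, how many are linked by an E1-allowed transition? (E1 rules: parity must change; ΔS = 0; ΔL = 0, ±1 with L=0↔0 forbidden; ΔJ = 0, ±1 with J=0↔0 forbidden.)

1

(a)–(b): forbidden (parity, ΔS, ΔJ).
(a)–(c): allowed.
(a)–(d): forbidden (parity, ΔS, ΔL, ΔJ).
(a)–(e): forbidden (parity).
(a)–(f): forbidden (ΔS, ΔL).
(b)–(c): forbidden (ΔS).
(b)–(d): forbidden (parity, ΔL, ΔJ).
(b)–(e): forbidden (parity, ΔS, ΔJ).
(b)–(f): forbidden (ΔS, ΔL).
(c)–(d): forbidden (ΔS, ΔJ).
(c)–(e): forbidden (ΔL, ΔJ).
(c)–(f): forbidden (parity, ΔS).
(d)–(e): forbidden (parity, ΔS, ΔL, ΔJ).
(d)–(f): forbidden (ΔS, ΔJ).
(e)–(f): forbidden (ΔS, ΔL, ΔJ).
Allowed pairs: 1 of 15.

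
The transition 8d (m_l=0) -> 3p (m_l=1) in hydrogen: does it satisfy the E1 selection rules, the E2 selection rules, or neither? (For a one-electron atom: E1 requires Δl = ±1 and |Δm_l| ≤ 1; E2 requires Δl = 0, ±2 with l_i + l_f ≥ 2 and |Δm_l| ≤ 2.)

Δl = 1 − 2 = -1; l_i + l_f = 3.
Δm_l = +1.
E1 (Δl = ±1, |Δm_l| ≤ 1): satisfied.
E2 (Δl = 0,±2, l_i+l_f ≥ 2, |Δm_l| ≤ 2): not satisfied.

E1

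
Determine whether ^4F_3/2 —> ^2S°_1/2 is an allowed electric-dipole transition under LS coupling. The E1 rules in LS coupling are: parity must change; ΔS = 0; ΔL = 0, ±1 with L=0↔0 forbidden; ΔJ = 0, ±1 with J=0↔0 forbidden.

Parity must change: even → odd — ok.
ΔS = 0: S: 3/2 → 1/2 — fails.
ΔL = 0, ±1 (not L=0↔0): L: 3 → 0, ΔL = -3 — fails.
ΔJ = 0, ±1 (not J=0↔0): J: 3/2 → 1/2, ΔJ = -1 — ok.
Rule(s) violated: ΔS, ΔL.

forbidden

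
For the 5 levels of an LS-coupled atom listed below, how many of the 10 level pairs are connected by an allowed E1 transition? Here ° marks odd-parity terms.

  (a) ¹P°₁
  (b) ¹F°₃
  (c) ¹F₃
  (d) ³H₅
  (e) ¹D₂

3

(a)–(b): forbidden (parity, ΔL, ΔJ).
(a)–(c): forbidden (ΔL, ΔJ).
(a)–(d): forbidden (ΔS, ΔL, ΔJ).
(a)–(e): allowed.
(b)–(c): allowed.
(b)–(d): forbidden (ΔS, ΔL, ΔJ).
(b)–(e): allowed.
(c)–(d): forbidden (parity, ΔS, ΔL, ΔJ).
(c)–(e): forbidden (parity).
(d)–(e): forbidden (parity, ΔS, ΔL, ΔJ).
Allowed pairs: 3 of 10.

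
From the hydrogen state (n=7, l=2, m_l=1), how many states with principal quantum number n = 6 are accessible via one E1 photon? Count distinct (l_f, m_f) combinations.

5

E1 requires Δl = ±1, so l_f ∈ {1, 3}; with 0 ≤ l_f ≤ n_f−1 = 5, the allowed l_f values are {1, 3}.
For l_f = 1: m_f ∈ {m_i−1, m_i, m_i+1} ∩ [−1, 1] = {0, 1} → 2 states.
For l_f = 3: m_f ∈ {m_i−1, m_i, m_i+1} ∩ [−3, 3] = {0, 1, 2} → 3 states.
Total: 5.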